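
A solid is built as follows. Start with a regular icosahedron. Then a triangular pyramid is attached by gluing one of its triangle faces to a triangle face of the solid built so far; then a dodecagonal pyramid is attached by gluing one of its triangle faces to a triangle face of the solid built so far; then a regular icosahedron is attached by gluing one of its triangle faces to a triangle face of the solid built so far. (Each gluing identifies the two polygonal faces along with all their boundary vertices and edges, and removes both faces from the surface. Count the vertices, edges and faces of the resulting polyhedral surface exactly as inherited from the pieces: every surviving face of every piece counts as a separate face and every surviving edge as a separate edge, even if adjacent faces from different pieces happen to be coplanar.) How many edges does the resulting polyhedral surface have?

81

A regular icosahedron: V=12, E=30, F=20.
Attach a triangular pyramid (V=4, E=6, F=4) along a 3-gon: merge 3 vertices and 3 edges, delete both glued faces → V=13, E=33, F=22.
Attach a dodecagonal pyramid (V=13, E=24, F=13) along a 3-gon: merge 3 vertices and 3 edges, delete both glued faces → V=23, E=54, F=33.
Attach a regular icosahedron (V=12, E=30, F=20) along a 3-gon: merge 3 vertices and 3 edges, delete both glued faces → V=32, E=81, F=51.
Check: V − E + F = 32 − 81 + 51 = 2.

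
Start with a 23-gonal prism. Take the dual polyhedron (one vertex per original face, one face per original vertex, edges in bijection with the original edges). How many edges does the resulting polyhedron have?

69

The base solid has V = 46, E = 69, F = 25.
The dual swaps V and F and preserves E: V′ = F = 25, E′ = E = 69, F′ = V = 46.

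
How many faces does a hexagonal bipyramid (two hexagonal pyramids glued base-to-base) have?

A bipyramid over an n-gon has 2n triangular faces and n + 2 vertices: V = 6 + 2 = 8, E = 3·6 = 18, F = 2·6 = 12.

12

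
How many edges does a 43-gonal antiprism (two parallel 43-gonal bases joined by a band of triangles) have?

An antiprism on an n-gon has two n-gon caps and 2n triangles: V = 2·43 = 86, E = 4·43 = 172, F = 2·43 + 2 = 88.

172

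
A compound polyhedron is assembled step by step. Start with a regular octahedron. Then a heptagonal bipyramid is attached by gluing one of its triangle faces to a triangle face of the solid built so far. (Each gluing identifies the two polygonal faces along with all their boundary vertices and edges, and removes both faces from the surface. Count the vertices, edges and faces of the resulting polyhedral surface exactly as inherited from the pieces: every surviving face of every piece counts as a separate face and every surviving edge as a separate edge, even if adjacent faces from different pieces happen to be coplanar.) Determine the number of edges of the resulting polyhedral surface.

30

A regular octahedron: V=6, E=12, F=8.
Attach a heptagonal bipyramid (V=9, E=21, F=14) along a 3-gon: merge 3 vertices and 3 edges, delete both glued faces → V=12, E=30, F=20.
Check: V − E + F = 12 − 30 + 20 = 2.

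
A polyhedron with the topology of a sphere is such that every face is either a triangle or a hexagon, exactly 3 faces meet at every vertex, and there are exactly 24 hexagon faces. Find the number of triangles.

4

Let x be the number of triangles; then F = 24 + x.
Edge–face incidences: 2E = 6·24 + 3·x = 144 + 3x.
Every vertex has degree 3, so 3V = 2E.
Euler: V − E + F = 2 ⇒ (2E)/3 − E + (24 + x) = 2.
Multiply by 6: 2·(2E) − 3·(2E) + 6·(24 + x) = 12, i.e. 144 + 6x − (144 + 3x) = 12.
Collecting terms: 3x = 12, so x = 4.
Then 2E = 144 + 3·4 = 156, so E = 78, V = 2E/3 = 52, F = 24 + 4 = 28.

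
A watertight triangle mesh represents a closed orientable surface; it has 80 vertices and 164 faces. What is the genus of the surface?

2

Every face is a triangle, so 2E = 3·164 = 492, giving E = 246.
χ = V − E + F = 80 − 246 + 164 = -2.
For a closed orientable surface χ = 2 − 2g, so g = (2 − (-2))/2 = 2.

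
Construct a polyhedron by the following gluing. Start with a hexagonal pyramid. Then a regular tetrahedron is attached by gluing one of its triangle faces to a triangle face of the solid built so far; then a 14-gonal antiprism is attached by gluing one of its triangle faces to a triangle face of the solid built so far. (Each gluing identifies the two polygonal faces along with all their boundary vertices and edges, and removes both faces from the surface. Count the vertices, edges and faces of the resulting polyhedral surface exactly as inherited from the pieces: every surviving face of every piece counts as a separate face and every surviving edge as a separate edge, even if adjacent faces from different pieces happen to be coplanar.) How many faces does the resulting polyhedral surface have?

37

A hexagonal pyramid: V=7, E=12, F=7.
Attach a regular tetrahedron (V=4, E=6, F=4) along a 3-gon: merge 3 vertices and 3 edges, delete both glued faces → V=8, E=15, F=9.
Attach a 14-gonal antiprism (V=28, E=56, F=30) along a 3-gon: merge 3 vertices and 3 edges, delete both glued faces → V=33, E=68, F=37.
Check: V − E + F = 33 − 68 + 37 = 2.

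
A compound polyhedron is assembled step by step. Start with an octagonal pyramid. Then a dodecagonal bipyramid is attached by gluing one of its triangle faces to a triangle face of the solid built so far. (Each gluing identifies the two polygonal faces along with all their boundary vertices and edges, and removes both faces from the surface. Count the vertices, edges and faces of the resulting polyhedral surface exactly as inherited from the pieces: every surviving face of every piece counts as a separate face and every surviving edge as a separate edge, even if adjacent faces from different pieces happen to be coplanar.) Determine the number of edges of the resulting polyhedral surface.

An octagonal pyramid: V=9, E=16, F=9.
Attach a dodecagonal bipyramid (V=14, E=36, F=24) along a 3-gon: merge 3 vertices and 3 edges, delete both glued faces → V=20, E=49, F=31.
Check: V − E + F = 20 − 49 + 31 = 2.

49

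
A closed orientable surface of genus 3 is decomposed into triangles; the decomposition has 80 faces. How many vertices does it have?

χ = 2 − 2·3 = -4, and every face is a triangle so 3F = 2E.
E = 3·80/2 = 120. Then V = -4 + E − F = -4 + 120 − 80 = 36.

36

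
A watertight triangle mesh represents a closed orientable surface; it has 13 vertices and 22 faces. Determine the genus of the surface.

Every face is a triangle, so 2E = 3·22 = 66, giving E = 33.
χ = V − E + F = 13 − 33 + 22 = 2.
For a closed orientable surface χ = 2 − 2g, so g = (2 − (2))/2 = 0.

0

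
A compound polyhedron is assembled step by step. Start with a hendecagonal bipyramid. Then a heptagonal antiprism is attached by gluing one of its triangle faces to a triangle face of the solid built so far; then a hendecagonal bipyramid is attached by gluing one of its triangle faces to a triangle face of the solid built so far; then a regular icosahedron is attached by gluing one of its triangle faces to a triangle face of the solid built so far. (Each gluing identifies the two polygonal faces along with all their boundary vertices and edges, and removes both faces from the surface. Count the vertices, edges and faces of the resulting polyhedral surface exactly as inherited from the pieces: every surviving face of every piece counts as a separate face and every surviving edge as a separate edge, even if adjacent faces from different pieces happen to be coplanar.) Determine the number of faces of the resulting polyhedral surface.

A hendecagonal bipyramid: V=13, E=33, F=22.
Attach a heptagonal antiprism (V=14, E=28, F=16) along a 3-gon: merge 3 vertices and 3 edges, delete both glued faces → V=24, E=58, F=36.
Attach a hendecagonal bipyramid (V=13, E=33, F=22) along a 3-gon: merge 3 vertices and 3 edges, delete both glued faces → V=34, E=88, F=56.
Attach a regular icosahedron (V=12, E=30, F=20) along a 3-gon: merge 3 vertices and 3 edges, delete both glued faces → V=43, E=115, F=74.
Check: V − E + F = 43 − 115 + 74 = 2.

74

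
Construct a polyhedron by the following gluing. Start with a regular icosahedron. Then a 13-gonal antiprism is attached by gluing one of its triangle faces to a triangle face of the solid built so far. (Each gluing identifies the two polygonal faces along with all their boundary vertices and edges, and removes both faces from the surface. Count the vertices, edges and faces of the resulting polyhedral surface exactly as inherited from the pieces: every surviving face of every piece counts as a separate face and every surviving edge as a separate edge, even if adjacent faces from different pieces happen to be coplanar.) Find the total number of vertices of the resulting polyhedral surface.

35

A regular icosahedron: V=12, E=30, F=20.
Attach a 13-gonal antiprism (V=26, E=52, F=28) along a 3-gon: merge 3 vertices and 3 edges, delete both glued faces → V=35, E=79, F=46.
Check: V − E + F = 35 − 79 + 46 = 2.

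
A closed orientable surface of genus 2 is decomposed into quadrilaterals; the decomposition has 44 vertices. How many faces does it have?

χ = 2 − 2·2 = -2, and every face is a square so 4F = 2E.
V − E + F = -2 with E = 4F/2 gives 44 − (4/2 − 1)·F = -2, so F = 46 and E = 92.

46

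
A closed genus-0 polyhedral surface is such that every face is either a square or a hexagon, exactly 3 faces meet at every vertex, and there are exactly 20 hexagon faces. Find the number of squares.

6

Let x be the number of squares; then F = 20 + x.
Edge–face incidences: 2E = 6·20 + 4·x = 120 + 4x.
Every vertex has degree 3, so 3V = 2E.
Euler: V − E + F = 2 ⇒ (2E)/3 − E + (20 + x) = 2.
Multiply by 6: 2·(2E) − 3·(2E) + 6·(20 + x) = 12, i.e. 120 + 6x − (120 + 4x) = 12.
Collecting terms: 2x = 12, so x = 6.
Then 2E = 120 + 4·6 = 144, so E = 72, V = 2E/3 = 48, F = 20 + 6 = 26.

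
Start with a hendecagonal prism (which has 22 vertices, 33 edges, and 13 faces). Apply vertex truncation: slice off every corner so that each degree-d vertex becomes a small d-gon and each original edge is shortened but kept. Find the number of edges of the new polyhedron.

99

Truncation replaces each original edge-end by a new vertex, so V′ = 2E = 66.
Each original edge survives, and each old vertex of degree d contributes d new edges; summing degrees gives Σd = 2E, so E′ = E + 2E = 3E = 99.
Each original face survives and each original vertex becomes one new face: F′ = F + V = 35.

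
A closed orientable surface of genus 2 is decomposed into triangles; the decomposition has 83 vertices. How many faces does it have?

χ = 2 − 2·2 = -2, and every face is a triangle so 3F = 2E.
V − E + F = -2 with E = 3F/2 gives 83 − (3/2 − 1)·F = -2, so F = 170 and E = 255.

170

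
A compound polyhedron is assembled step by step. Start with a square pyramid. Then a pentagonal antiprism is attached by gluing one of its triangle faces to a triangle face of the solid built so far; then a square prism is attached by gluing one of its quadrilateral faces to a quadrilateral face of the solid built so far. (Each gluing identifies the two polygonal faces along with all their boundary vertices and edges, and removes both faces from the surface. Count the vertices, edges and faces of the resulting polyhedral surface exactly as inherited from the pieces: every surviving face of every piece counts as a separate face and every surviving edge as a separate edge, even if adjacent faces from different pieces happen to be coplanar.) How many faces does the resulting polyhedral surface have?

A square pyramid: V=5, E=8, F=5.
Attach a pentagonal antiprism (V=10, E=20, F=12) along a 3-gon: merge 3 vertices and 3 edges, delete both glued faces → V=12, E=25, F=15.
Attach a square prism (V=8, E=12, F=6) along a 4-gon: merge 4 vertices and 4 edges, delete both glued faces → V=16, E=33, F=19.
Check: V − E + F = 16 − 33 + 19 = 2.

19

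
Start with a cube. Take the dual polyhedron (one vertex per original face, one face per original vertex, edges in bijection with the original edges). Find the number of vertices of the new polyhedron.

The base solid has V = 8, E = 12, F = 6.
The dual swaps V and F and preserves E: V′ = F = 6, E′ = E = 12, F′ = V = 8.

6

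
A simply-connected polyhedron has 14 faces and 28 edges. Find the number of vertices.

16

Here V − E + F = 2.
V = 2 + E − F = 2 + 28 − 14 = 16.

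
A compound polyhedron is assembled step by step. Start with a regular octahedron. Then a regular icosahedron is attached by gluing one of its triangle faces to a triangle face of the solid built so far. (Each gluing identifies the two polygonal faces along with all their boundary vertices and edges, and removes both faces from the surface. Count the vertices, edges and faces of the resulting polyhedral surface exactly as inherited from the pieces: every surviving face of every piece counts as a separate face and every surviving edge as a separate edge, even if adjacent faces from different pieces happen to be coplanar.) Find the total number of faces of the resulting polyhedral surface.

A regular octahedron: V=6, E=12, F=8.
Attach a regular icosahedron (V=12, E=30, F=20) along a 3-gon: merge 3 vertices and 3 edges, delete both glued faces → V=15, E=39, F=26.
Check: V − E + F = 15 − 39 + 26 = 2.

26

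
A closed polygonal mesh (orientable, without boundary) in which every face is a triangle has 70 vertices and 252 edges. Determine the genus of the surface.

Every face is a triangle and each edge borders two faces, so 3F = 2·252, giving F = 168.
χ = V − E + F = 70 − 252 + 168 = -14.
For a closed orientable surface χ = 2 − 2g, so g = (2 − (-14))/2 = 8.

8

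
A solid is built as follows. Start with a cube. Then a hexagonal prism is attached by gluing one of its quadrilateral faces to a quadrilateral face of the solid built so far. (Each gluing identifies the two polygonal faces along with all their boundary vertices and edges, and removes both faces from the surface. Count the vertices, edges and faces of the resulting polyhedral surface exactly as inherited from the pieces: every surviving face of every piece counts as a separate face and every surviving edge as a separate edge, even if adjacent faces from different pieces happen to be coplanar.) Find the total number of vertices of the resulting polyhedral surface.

16

A cube: V=8, E=12, F=6.
Attach a hexagonal prism (V=12, E=18, F=8) along a 4-gon: merge 4 vertices and 4 edges, delete both glued faces → V=16, E=26, F=12.
Check: V − E + F = 16 − 26 + 12 = 2.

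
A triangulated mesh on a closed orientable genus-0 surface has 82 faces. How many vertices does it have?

χ = 2 − 2·0 = 2, and every face is a triangle so 3F = 2E.
E = 3·82/2 = 123. Then V = 2 + E − F = 2 + 123 − 82 = 43.

43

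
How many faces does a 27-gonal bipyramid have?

A bipyramid over an n-gon has 2n triangular faces and n + 2 vertices: V = 27 + 2 = 29, E = 3·27 = 81, F = 2·27 = 54.
Check: V − E + F = 29 − 81 + 54 = 2.

54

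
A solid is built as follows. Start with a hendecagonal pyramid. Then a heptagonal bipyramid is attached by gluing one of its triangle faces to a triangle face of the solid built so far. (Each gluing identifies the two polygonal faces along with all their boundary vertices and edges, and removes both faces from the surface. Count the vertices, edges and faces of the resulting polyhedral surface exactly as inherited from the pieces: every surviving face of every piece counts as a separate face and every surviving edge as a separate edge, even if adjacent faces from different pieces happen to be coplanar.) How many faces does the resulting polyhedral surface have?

24

A hendecagonal pyramid: V=12, E=22, F=12.
Attach a heptagonal bipyramid (V=9, E=21, F=14) along a 3-gon: merge 3 vertices and 3 edges, delete both glued faces → V=18, E=40, F=24.
Check: V − E + F = 18 − 40 + 24 = 2.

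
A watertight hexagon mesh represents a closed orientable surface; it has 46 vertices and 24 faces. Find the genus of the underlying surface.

Every face is a hexagon, so 2E = 6·24 = 144, giving E = 72.
χ = V − E + F = 46 − 72 + 24 = -2.
For a closed orientable surface χ = 2 − 2g, so g = (2 − (-2))/2 = 2.

2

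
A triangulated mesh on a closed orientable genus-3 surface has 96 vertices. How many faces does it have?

χ = 2 − 2·3 = -4, and every face is a triangle so 3F = 2E.
V − E + F = -4 with E = 3F/2 gives 96 − (3/2 − 1)·F = -4, so F = 200 and E = 300.

200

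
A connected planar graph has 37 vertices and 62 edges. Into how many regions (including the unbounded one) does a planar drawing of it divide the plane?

27

Euler's formula for a connected plane graph: V − E + F = 2, so F = 2 − 37 + 62 = 27.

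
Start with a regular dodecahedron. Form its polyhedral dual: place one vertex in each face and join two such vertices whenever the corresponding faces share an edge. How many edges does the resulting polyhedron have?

30

The base solid has V = 20, E = 30, F = 12.
The dual swaps V and F and preserves E: V′ = F = 12, E′ = E = 30, F′ = V = 20.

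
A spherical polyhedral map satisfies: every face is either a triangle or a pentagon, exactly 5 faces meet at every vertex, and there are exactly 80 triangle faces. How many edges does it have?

Let x be the number of pentagons; then F = 80 + x.
Edge–face incidences: 2E = 3·80 + 5·x = 240 + 5x.
Every vertex has degree 5, so 5V = 2E.
Euler: V − E + F = 2 ⇒ (2E)/5 − E + (80 + x) = 2.
Multiply by 10: 2·(2E) − 5·(2E) + 10·(80 + x) = 20, i.e. 800 + 10x − 3·(240 + 5x) = 20.
Collecting terms: −5x + 80 = 20, so −5x = −60, so x = 12.
Then 2E = 240 + 5·12 = 300, so E = 150, V = 2E/5 = 60, F = 80 + 12 = 92.

150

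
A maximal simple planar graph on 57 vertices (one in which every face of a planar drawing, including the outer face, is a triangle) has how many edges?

In a plane triangulation 3F = 2E and V − E + F = 2, so E = 3V − 6 = 3·57 − 6 = 165.

165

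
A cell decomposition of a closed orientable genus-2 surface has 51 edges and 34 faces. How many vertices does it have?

15

For a closed orientable surface of genus 2, χ = 2 − 2·2 = -2.
V = -2 + E − F = -2 + 51 − 34 = 15.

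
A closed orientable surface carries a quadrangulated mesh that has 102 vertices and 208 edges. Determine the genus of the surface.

2

Every face is a square and each edge borders two faces, so 4F = 2·208, giving F = 104.
χ = V − E + F = 102 − 208 + 104 = -2.
For a closed orientable surface χ = 2 − 2g, so g = (2 − (-2))/2 = 2.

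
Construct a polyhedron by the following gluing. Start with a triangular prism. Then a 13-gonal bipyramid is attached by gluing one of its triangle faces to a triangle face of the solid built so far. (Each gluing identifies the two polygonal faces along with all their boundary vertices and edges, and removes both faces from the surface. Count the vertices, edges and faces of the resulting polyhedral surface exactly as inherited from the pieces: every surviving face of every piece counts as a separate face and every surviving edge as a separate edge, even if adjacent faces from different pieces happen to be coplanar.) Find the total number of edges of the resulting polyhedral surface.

45

A triangular prism: V=6, E=9, F=5.
Attach a 13-gonal bipyramid (V=15, E=39, F=26) along a 3-gon: merge 3 vertices and 3 edges, delete both glued faces → V=18, E=45, F=29.
Check: V − E + F = 18 − 45 + 29 = 2.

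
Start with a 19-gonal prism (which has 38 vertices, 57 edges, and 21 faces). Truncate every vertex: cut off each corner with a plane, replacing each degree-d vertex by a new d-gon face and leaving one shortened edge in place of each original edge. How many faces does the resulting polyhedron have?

59

Truncation replaces each original edge-end by a new vertex, so V′ = 2E = 114.
Each original edge survives, and each old vertex of degree d contributes d new edges; summing degrees gives Σd = 2E, so E′ = E + 2E = 3E = 171.
Each original face survives and each original vertex becomes one new face: F′ = F + V = 59.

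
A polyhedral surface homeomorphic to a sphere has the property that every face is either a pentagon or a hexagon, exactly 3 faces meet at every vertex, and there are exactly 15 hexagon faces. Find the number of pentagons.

12

Let x be the number of pentagons; then F = 15 + x.
Edge–face incidences: 2E = 6·15 + 5·x = 90 + 5x.
Every vertex has degree 3, so 3V = 2E.
Euler: V − E + F = 2 ⇒ (2E)/3 − E + (15 + x) = 2.
Multiply by 6: 2·(2E) − 3·(2E) + 6·(15 + x) = 12, i.e. 90 + 6x − (90 + 5x) = 12.
Collecting terms: x = 12.
Then 2E = 90 + 5·12 = 150, so E = 75, V = 2E/3 = 50, F = 15 + 12 = 27.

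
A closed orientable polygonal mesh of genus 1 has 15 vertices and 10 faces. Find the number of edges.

25

For a closed orientable surface of genus 1, χ = 2 − 2·1 = 0.
E = V + F − (0) = 15 + 10 − (0) = 25.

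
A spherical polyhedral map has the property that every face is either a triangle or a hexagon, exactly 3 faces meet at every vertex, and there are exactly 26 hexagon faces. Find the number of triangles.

Let x be the number of triangles; then F = 26 + x.
Edge–face incidences: 2E = 6·26 + 3·x = 156 + 3x.
Every vertex has degree 3, so 3V = 2E.
Euler: V − E + F = 2 ⇒ (2E)/3 − E + (26 + x) = 2.
Multiply by 6: 2·(2E) − 3·(2E) + 6·(26 + x) = 12, i.e. 156 + 6x − (156 + 3x) = 12.
Collecting terms: 3x = 12, so x = 4.
Then 2E = 156 + 3·4 = 168, so E = 84, V = 2E/3 = 56, F = 26 + 4 = 30.

4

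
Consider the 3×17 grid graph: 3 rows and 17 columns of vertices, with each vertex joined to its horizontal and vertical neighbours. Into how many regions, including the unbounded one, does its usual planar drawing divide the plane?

The grid has V = 3·17 = 51 vertices and E = 3·16 + 17·2 = 82 edges.
F = 2 − V + E = 2 − 51 + 82 = 33.

33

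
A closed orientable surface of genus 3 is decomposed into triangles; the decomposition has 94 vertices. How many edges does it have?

χ = 2 − 2·3 = -4, and every face is a triangle so 3F = 2E.
V − E + F = -4 with E = 3F/2 gives 94 − (3/2 − 1)·F = -4, so F = 196 and E = 294.

294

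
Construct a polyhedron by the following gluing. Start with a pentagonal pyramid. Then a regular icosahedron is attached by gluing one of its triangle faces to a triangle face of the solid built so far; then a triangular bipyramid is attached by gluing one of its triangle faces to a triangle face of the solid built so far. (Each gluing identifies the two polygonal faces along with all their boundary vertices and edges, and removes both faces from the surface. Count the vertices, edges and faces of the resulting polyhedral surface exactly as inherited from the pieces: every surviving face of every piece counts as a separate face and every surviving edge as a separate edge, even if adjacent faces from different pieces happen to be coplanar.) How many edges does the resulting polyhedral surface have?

43

A pentagonal pyramid: V=6, E=10, F=6.
Attach a regular icosahedron (V=12, E=30, F=20) along a 3-gon: merge 3 vertices and 3 edges, delete both glued faces → V=15, E=37, F=24.
Attach a triangular bipyramid (V=5, E=9, F=6) along a 3-gon: merge 3 vertices and 3 edges, delete both glued faces → V=17, E=43, F=28.
Check: V − E + F = 17 − 43 + 28 = 2.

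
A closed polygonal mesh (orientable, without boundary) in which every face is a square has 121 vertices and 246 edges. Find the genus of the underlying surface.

Every face is a square and each edge borders two faces, so 4F = 2·246, giving F = 123.
χ = V − E + F = 121 − 246 + 123 = -2.
For a closed orientable surface χ = 2 − 2g, so g = (2 − (-2))/2 = 2.

2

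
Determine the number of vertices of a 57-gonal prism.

114

A prism on an n-gon has two n-gon bases and n rectangular sides: V = 2·57 = 114, E = 3·57 = 171, F = 57 + 2 = 59.
Check: V − E + F = 114 − 171 + 59 = 2.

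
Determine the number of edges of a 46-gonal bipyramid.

A bipyramid over an n-gon has 2n triangular faces and n + 2 vertices: V = 46 + 2 = 48, E = 3·46 = 138, F = 2·46 = 92.
Check: V − E + F = 48 − 138 + 92 = 2.

138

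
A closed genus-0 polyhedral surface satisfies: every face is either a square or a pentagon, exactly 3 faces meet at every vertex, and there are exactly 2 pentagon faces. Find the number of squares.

Let x be the number of squares; then F = 2 + x.
Edge–face incidences: 2E = 5·2 + 4·x = 10 + 4x.
Every vertex has degree 3, so 3V = 2E.
Euler: V − E + F = 2 ⇒ (2E)/3 − E + (2 + x) = 2.
Multiply by 6: 2·(2E) − 3·(2E) + 6·(2 + x) = 12, i.e. 12 + 6x − (10 + 4x) = 12.
Collecting terms: 2x + 2 = 12, so 2x = 10, so x = 5.
Then 2E = 10 + 4·5 = 30, so E = 15, V = 2E/3 = 10, F = 2 + 5 = 7.

5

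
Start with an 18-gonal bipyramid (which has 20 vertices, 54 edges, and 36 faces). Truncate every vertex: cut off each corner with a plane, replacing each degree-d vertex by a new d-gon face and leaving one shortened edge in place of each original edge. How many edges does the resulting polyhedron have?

162

Truncation replaces each original edge-end by a new vertex, so V′ = 2E = 108.
Each original edge survives, and each old vertex of degree d contributes d new edges; summing degrees gives Σd = 2E, so E′ = E + 2E = 3E = 162.
Each original face survives and each original vertex becomes one new face: F′ = F + V = 56.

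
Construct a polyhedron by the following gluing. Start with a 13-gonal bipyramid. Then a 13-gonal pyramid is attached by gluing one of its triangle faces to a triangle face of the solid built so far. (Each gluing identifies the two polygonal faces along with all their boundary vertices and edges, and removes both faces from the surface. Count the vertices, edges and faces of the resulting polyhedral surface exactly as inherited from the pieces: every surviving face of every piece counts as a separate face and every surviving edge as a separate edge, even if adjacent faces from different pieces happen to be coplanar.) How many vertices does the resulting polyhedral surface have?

A 13-gonal bipyramid: V=15, E=39, F=26.
Attach a 13-gonal pyramid (V=14, E=26, F=14) along a 3-gon: merge 3 vertices and 3 edges, delete both glued faces → V=26, E=62, F=38.
Check: V − E + F = 26 − 62 + 38 = 2.

26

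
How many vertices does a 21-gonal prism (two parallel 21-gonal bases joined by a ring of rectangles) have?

A prism on an n-gon has two n-gon bases and n rectangular sides: V = 2·21 = 42, E = 3·21 = 63, F = 21 + 2 = 23.
Check: V − E + F = 42 − 63 + 23 = 2.

42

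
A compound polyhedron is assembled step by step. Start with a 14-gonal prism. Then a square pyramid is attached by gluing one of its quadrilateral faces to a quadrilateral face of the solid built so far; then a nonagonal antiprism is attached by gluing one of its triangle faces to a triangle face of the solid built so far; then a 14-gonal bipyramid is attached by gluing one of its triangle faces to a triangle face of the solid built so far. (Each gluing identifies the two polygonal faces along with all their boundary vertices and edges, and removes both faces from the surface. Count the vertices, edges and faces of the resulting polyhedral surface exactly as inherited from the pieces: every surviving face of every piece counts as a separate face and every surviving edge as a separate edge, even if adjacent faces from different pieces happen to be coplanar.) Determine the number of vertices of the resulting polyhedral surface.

A 14-gonal prism: V=28, E=42, F=16.
Attach a square pyramid (V=5, E=8, F=5) along a 4-gon: merge 4 vertices and 4 edges, delete both glued faces → V=29, E=46, F=19.
Attach a nonagonal antiprism (V=18, E=36, F=20) along a 3-gon: merge 3 vertices and 3 edges, delete both glued faces → V=44, E=79, F=37.
Attach a 14-gonal bipyramid (V=16, E=42, F=28) along a 3-gon: merge 3 vertices and 3 edges, delete both glued faces → V=57, E=118, F=63.
Check: V − E + F = 57 − 118 + 63 = 2.

57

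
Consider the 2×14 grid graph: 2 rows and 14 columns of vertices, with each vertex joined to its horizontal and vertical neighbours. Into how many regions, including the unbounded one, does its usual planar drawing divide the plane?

14

The grid has V = 2·14 = 28 vertices and E = 2·13 + 14·1 = 40 edges.
F = 2 − V + E = 2 − 28 + 40 = 14.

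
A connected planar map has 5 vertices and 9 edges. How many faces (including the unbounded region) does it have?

6

Euler's formula for a connected plane graph: V − E + F = 2, so F = 2 − 5 + 9 = 6.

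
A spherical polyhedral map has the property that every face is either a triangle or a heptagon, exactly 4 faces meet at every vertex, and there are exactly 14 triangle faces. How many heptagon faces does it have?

Let x be the number of heptagons; then F = 14 + x.
Edge–face incidences: 2E = 3·14 + 7·x = 42 + 7x.
Every vertex has degree 4, so 4V = 2E.
Euler: V − E + F = 2 ⇒ (2E)/4 − E + (14 + x) = 2.
Multiply by 8: 2·(2E) − 4·(2E) + 8·(14 + x) = 16, i.e. 112 + 8x − 2·(42 + 7x) = 16.
Collecting terms: −6x + 28 = 16, so −6x = −12, so x = 2.
Then 2E = 42 + 7·2 = 56, so E = 28, V = 2E/4 = 14, F = 14 + 2 = 16.

2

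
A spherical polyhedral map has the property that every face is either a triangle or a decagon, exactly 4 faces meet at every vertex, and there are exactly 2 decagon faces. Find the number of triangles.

Let x be the number of triangles; then F = 2 + x.
Edge–face incidences: 2E = 10·2 + 3·x = 20 + 3x.
Every vertex has degree 4, so 4V = 2E.
Euler: V − E + F = 2 ⇒ (2E)/4 − E + (2 + x) = 2.
Multiply by 8: 2·(2E) − 4·(2E) + 8·(2 + x) = 16, i.e. 16 + 8x − 2·(20 + 3x) = 16.
Collecting terms: 2x − 24 = 16, so 2x = 40, so x = 20.
Then 2E = 20 + 3·20 = 80, so E = 40, V = 2E/4 = 20, F = 2 + 20 = 22.

20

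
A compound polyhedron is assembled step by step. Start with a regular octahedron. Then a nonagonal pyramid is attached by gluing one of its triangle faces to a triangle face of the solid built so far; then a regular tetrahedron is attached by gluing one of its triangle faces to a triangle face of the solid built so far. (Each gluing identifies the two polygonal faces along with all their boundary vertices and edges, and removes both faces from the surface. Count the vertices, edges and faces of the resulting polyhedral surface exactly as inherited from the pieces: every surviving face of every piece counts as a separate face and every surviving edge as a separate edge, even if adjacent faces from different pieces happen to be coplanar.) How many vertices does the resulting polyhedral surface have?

14

A regular octahedron: V=6, E=12, F=8.
Attach a nonagonal pyramid (V=10, E=18, F=10) along a 3-gon: merge 3 vertices and 3 edges, delete both glued faces → V=13, E=27, F=16.
Attach a regular tetrahedron (V=4, E=6, F=4) along a 3-gon: merge 3 vertices and 3 edges, delete both glued faces → V=14, E=30, F=18.
Check: V − E + F = 14 − 30 + 18 = 2.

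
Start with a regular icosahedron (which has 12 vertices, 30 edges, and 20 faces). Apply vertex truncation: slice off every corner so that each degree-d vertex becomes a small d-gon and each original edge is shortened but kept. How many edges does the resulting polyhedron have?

Truncation replaces each original edge-end by a new vertex, so V′ = 2E = 60.
Each original edge survives, and each old vertex of degree d contributes d new edges; summing degrees gives Σd = 2E, so E′ = E + 2E = 3E = 90.
Each original face survives and each original vertex becomes one new face: F′ = F + V = 32.

90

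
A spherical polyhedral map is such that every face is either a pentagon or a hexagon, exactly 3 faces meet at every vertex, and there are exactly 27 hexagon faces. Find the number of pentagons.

12

Let x be the number of pentagons; then F = 27 + x.
Edge–face incidences: 2E = 6·27 + 5·x = 162 + 5x.
Every vertex has degree 3, so 3V = 2E.
Euler: V − E + F = 2 ⇒ (2E)/3 − E + (27 + x) = 2.
Multiply by 6: 2·(2E) − 3·(2E) + 6·(27 + x) = 12, i.e. 162 + 6x − (162 + 5x) = 12.
Collecting terms: x = 12.
Then 2E = 162 + 5·12 = 222, so E = 111, V = 2E/3 = 74, F = 27 + 12 = 39.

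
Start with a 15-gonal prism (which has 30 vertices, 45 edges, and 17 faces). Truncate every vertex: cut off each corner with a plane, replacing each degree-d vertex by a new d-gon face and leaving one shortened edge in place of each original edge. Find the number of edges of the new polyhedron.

Truncation replaces each original edge-end by a new vertex, so V′ = 2E = 90.
Each original edge survives, and each old vertex of degree d contributes d new edges; summing degrees gives Σd = 2E, so E′ = E + 2E = 3E = 135.
Each original face survives and each original vertex becomes one new face: F′ = F + V = 47.

135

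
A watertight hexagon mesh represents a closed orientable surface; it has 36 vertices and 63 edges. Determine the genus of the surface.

4

Every face is a hexagon and each edge borders two faces, so 6F = 2·63, giving F = 21.
χ = V − E + F = 36 − 63 + 21 = -6.
For a closed orientable surface χ = 2 − 2g, so g = (2 − (-6))/2 = 4.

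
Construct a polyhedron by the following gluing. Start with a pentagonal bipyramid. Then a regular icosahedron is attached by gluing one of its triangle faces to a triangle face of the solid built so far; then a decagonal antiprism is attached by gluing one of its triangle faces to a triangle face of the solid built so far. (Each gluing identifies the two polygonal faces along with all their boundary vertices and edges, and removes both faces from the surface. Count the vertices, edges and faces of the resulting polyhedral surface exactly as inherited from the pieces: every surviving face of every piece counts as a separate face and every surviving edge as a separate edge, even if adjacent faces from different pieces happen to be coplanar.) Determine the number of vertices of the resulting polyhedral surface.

A pentagonal bipyramid: V=7, E=15, F=10.
Attach a regular icosahedron (V=12, E=30, F=20) along a 3-gon: merge 3 vertices and 3 edges, delete both glued faces → V=16, E=42, F=28.
Attach a decagonal antiprism (V=20, E=40, F=22) along a 3-gon: merge 3 vertices and 3 edges, delete both glued faces → V=33, E=79, F=48.
Check: V − E + F = 33 − 79 + 48 = 2.

33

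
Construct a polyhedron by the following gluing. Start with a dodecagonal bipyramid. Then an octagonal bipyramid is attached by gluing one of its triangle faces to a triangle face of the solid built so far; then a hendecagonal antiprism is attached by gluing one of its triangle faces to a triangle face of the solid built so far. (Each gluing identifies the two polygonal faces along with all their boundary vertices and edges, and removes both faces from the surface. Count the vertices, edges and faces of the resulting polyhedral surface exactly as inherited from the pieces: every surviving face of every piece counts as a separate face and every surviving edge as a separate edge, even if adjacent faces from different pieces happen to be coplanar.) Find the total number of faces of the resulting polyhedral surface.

60

A dodecagonal bipyramid: V=14, E=36, F=24.
Attach an octagonal bipyramid (V=10, E=24, F=16) along a 3-gon: merge 3 vertices and 3 edges, delete both glued faces → V=21, E=57, F=38.
Attach a hendecagonal antiprism (V=22, E=44, F=24) along a 3-gon: merge 3 vertices and 3 edges, delete both glued faces → V=40, E=98, F=60.
Check: V − E + F = 40 − 98 + 60 = 2.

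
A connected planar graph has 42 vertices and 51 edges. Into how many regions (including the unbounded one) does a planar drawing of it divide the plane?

Euler's formula for a connected plane graph: V − E + F = 2, so F = 2 − 42 + 51 = 11.

11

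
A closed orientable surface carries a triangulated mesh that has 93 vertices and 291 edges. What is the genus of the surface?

Every face is a triangle and each edge borders two faces, so 3F = 2·291, giving F = 194.
χ = V − E + F = 93 − 291 + 194 = -4.
For a closed orientable surface χ = 2 − 2g, so g = (2 − (-4))/2 = 3.

3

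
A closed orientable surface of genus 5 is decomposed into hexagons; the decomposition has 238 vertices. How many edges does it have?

χ = 2 − 2·5 = -8, and every face is a hexagon so 6F = 2E.
V − E + F = -8 with E = 6F/2 gives 238 − (6/2 − 1)·F = -8, so F = 123 and E = 369.

369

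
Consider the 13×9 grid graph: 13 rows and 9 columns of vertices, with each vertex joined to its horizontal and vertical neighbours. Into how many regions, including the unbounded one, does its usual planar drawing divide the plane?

The grid has V = 13·9 = 117 vertices and E = 13·8 + 9·12 = 212 edges.
F = 2 − V + E = 2 − 117 + 212 = 97.

97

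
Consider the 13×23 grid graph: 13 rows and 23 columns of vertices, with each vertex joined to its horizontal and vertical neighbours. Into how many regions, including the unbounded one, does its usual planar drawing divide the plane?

265

The grid has V = 13·23 = 299 vertices and E = 13·22 + 23·12 = 562 edges.
F = 2 − V + E = 2 − 299 + 562 = 265.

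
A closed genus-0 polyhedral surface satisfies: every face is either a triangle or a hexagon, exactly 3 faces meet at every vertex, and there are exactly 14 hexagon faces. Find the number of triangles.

4

Let x be the number of triangles; then F = 14 + x.
Edge–face incidences: 2E = 6·14 + 3·x = 84 + 3x.
Every vertex has degree 3, so 3V = 2E.
Euler: V − E + F = 2 ⇒ (2E)/3 − E + (14 + x) = 2.
Multiply by 6: 2·(2E) − 3·(2E) + 6·(14 + x) = 12, i.e. 84 + 6x − (84 + 3x) = 12.
Collecting terms: 3x = 12, so x = 4.
Then 2E = 84 + 3·4 = 96, so E = 48, V = 2E/3 = 32, F = 14 + 4 = 18.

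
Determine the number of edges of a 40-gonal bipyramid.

120

A bipyramid over an n-gon has 2n triangular faces and n + 2 vertices: V = 40 + 2 = 42, E = 3·40 = 120, F = 2·40 = 80.
Check: V − E + F = 42 − 120 + 80 = 2.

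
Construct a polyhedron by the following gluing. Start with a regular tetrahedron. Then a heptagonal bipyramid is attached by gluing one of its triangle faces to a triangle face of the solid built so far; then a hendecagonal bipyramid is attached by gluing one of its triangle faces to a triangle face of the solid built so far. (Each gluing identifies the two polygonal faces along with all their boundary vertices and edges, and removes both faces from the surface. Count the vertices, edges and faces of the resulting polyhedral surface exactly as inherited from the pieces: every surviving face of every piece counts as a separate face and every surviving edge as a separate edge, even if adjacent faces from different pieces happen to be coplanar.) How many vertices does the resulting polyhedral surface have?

A regular tetrahedron: V=4, E=6, F=4.
Attach a heptagonal bipyramid (V=9, E=21, F=14) along a 3-gon: merge 3 vertices and 3 edges, delete both glued faces → V=10, E=24, F=16.
Attach a hendecagonal bipyramid (V=13, E=33, F=22) along a 3-gon: merge 3 vertices and 3 edges, delete both glued faces → V=20, E=54, F=36.
Check: V − E + F = 20 − 54 + 36 = 2.

20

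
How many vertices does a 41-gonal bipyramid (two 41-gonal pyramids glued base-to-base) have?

A bipyramid over an n-gon has 2n triangular faces and n + 2 vertices: V = 41 + 2 = 43, E = 3·41 = 123, F = 2·41 = 82.

43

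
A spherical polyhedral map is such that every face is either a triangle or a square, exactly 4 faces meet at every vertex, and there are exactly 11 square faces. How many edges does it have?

34

Let x be the number of triangles; then F = 11 + x.
Edge–face incidences: 2E = 4·11 + 3·x = 44 + 3x.
Every vertex has degree 4, so 4V = 2E.
Euler: V − E + F = 2 ⇒ (2E)/4 − E + (11 + x) = 2.
Multiply by 8: 2·(2E) − 4·(2E) + 8·(11 + x) = 16, i.e. 88 + 8x − 2·(44 + 3x) = 16.
Collecting terms: 2x = 16, so x = 8.
Then 2E = 44 + 3·8 = 68, so E = 34, V = 2E/4 = 17, F = 11 + 8 = 19.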